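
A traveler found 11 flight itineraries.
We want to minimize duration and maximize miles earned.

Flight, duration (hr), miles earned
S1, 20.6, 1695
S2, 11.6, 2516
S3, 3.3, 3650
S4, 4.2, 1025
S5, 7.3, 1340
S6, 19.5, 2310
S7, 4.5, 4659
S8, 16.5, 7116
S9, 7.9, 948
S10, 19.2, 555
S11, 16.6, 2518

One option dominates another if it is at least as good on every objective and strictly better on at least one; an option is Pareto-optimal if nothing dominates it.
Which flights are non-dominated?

S1: dominated by S2 (duration 11.6≤20.6, miles earned 2516≥1695).
S2: dominated by S3 (duration 3.3≤11.6, miles earned 3650≥2516).
S3: not dominated (best duration).
S4: dominated by S3 (duration 3.3≤4.2, miles earned 3650≥1025).
S5: dominated by S3 (duration 3.3≤7.3, miles earned 3650≥1340).
S6: dominated by S2 (duration 11.6≤19.5, miles earned 2516≥2310).
S7: not dominated.
S8: not dominated (best miles earned).
S9: dominated by S3 (duration 3.3≤7.9, miles earned 3650≥948).
S10: dominated by S2 (duration 11.6≤19.2, miles earned 2516≥555).
S11: dominated by S3 (duration 3.3≤16.6, miles earned 3650≥2518).

S3, S7, S8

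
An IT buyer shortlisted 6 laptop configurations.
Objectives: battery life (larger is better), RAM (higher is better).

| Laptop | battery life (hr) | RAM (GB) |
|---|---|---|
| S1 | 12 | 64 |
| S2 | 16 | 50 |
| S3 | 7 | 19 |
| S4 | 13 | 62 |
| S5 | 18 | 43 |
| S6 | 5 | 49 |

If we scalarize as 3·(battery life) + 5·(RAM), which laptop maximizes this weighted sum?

S1

S1: 3·12 + 5·64 = 356
S2: 3·16 + 5·50 = 298
S3: 3·7 + 5·19 = 116
S4: 3·13 + 5·62 = 349
S5: 3·18 + 5·43 = 269
S6: 3·5 + 5·49 = 260
Highest: S1 at 356.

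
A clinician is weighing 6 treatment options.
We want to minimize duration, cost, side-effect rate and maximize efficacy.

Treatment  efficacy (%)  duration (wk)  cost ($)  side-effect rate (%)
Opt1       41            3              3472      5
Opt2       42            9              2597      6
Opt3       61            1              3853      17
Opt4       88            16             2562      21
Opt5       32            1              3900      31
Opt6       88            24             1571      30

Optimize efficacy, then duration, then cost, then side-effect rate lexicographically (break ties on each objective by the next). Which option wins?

Opt4

First maximize efficacy: best is 88, kept {Opt4, Opt6}.
Then minimize duration: best is 16, kept {Opt4}.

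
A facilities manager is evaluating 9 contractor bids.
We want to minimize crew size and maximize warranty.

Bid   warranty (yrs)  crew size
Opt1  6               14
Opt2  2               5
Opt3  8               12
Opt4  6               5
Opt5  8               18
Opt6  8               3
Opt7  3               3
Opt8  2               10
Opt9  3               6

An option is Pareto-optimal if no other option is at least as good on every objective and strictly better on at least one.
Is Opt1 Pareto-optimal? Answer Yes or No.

Opt3 vs Opt1: warranty 8≥6, crew size 12≤14 — Opt3 is at least as good on every objective and strictly better on at least one, so Opt3 dominates Opt1.

No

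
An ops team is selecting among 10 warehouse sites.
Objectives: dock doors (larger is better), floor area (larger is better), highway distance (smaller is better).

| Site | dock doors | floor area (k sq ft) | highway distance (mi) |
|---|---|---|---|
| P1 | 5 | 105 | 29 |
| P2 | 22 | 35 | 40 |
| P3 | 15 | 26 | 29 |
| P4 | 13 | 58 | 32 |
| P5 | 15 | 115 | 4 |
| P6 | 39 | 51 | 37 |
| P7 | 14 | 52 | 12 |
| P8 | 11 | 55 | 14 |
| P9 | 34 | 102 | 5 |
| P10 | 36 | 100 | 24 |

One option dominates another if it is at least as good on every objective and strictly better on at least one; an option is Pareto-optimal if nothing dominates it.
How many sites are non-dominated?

P1: dominated by P5 (dock doors 15≥5, floor area 115≥105, highway distance 4≤29).
P2: dominated by P6 (dock doors 39≥22, floor area 51≥35, highway distance 37≤40).
P3: dominated by P5 (dock doors 15≥15, floor area 115≥26, highway distance 4≤29).
P4: dominated by P5 (dock doors 15≥13, floor area 115≥58, highway distance 4≤32).
P5: not dominated (best floor area).
P6: not dominated (best dock doors).
P7: dominated by P5 (dock doors 15≥14, floor area 115≥52, highway distance 4≤12).
P8: dominated by P5 (dock doors 15≥11, floor area 115≥55, highway distance 4≤14).
P9: not dominated.
P10: not dominated.
Pareto-optimal: P5, P6, P9, P10 → 4.

4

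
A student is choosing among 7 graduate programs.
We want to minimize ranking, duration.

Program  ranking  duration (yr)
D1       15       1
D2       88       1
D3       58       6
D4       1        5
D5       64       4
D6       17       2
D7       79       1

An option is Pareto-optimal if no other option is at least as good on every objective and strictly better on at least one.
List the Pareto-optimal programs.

D1, D4

D1: not dominated.
D2: dominated by D1 (ranking 15≤88, duration 1≤1).
D3: dominated by D1 (ranking 15≤58, duration 1≤6).
D4: not dominated (best ranking).
D5: dominated by D1 (ranking 15≤64, duration 1≤4).
D6: dominated by D1 (ranking 15≤17, duration 1≤2).
D7: dominated by D1 (ranking 15≤79, duration 1≤1).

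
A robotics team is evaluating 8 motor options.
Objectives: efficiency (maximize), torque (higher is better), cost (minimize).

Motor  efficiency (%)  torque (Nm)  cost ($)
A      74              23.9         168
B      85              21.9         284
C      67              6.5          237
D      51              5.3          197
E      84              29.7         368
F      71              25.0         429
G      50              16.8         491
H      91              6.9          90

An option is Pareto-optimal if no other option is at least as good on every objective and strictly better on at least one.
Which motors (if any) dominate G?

A, B, E, F

A: efficiency 74≥50, torque 23.9≥16.8, cost 168≤491 — dominates G.
B: efficiency 85≥50, torque 21.9≥16.8, cost 284≤491 — dominates G.
E: efficiency 84≥50, torque 29.7≥16.8, cost 368≤491 — dominates G.
F: efficiency 71≥50, torque 25.0≥16.8, cost 429≤491 — dominates G.
Others (C, D, H) are each worse than G on at least one objective.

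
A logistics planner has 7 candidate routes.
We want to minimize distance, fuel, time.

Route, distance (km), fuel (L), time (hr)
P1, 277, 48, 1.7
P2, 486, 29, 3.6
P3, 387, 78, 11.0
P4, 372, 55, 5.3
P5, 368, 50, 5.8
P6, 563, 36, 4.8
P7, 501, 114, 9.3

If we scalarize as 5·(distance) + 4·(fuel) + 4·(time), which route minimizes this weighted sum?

P1: 5·277 + 4·48 + 4·1.7 = 1583.8
P2: 5·486 + 4·29 + 4·3.6 = 2560.4
P3: 5·387 + 4·78 + 4·11.0 = 2291.0
P4: 5·372 + 4·55 + 4·5.3 = 2101.2
P5: 5·368 + 4·50 + 4·5.8 = 2063.2
P6: 5·563 + 4·36 + 4·4.8 = 2978.2
P7: 5·501 + 4·114 + 4·9.3 = 2998.2
Lowest: P1 at 1583.8.

P1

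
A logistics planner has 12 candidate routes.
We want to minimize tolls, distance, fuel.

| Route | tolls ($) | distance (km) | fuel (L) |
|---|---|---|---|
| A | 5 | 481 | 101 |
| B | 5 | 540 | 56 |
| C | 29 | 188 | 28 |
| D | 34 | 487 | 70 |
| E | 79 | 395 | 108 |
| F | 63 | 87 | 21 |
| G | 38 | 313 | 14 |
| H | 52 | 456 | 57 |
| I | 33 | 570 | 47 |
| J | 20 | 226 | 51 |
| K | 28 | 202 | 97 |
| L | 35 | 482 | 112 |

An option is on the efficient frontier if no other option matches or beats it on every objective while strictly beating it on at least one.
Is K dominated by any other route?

A: worse on distance (481 vs 202).
B: worse on distance (540 vs 202).
C: worse on tolls (29 vs 28).
D: worse on tolls (34 vs 28).
E: worse on tolls (79 vs 28).
F: worse on tolls (63 vs 28).
G: worse on tolls (38 vs 28).
H: worse on tolls (52 vs 28).
I: worse on tolls (33 vs 28).
J: worse on distance (226 vs 202).
L: worse on tolls (35 vs 28).
No option is at least as good as K on every objective and strictly better on one.

No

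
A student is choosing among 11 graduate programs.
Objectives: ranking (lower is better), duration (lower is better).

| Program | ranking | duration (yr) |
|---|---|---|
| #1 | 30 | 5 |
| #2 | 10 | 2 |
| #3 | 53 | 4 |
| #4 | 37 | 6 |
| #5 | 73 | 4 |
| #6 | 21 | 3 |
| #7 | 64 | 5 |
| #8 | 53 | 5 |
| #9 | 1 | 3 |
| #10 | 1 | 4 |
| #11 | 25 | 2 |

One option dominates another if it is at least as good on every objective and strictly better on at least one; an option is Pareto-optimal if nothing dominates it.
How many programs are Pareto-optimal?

#1: dominated by #2 (ranking 10≤30, duration 2≤5).
#2: not dominated.
#3: dominated by #2 (ranking 10≤53, duration 2≤4).
#4: dominated by #1 (ranking 30≤37, duration 5≤6).
#5: dominated by #2 (ranking 10≤73, duration 2≤4).
#6: dominated by #2 (ranking 10≤21, duration 2≤3).
#7: dominated by #1 (ranking 30≤64, duration 5≤5).
#8: dominated by #1 (ranking 30≤53, duration 5≤5).
#9: not dominated.
#10: dominated by #9 (ranking 1≤1, duration 3≤4).
#11: dominated by #2 (ranking 10≤25, duration 2≤2).
Pareto-optimal: #2, #9 → 2.

2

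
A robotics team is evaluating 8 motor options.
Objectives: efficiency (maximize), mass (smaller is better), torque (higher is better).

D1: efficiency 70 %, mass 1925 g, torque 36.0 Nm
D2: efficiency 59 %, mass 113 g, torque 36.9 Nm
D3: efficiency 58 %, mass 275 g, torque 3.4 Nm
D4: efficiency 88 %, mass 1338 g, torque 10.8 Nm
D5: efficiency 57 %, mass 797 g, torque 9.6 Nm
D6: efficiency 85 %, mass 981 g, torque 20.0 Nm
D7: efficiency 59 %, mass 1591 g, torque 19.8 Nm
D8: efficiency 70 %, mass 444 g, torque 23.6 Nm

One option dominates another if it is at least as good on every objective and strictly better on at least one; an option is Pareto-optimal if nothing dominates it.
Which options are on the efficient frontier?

D1: not dominated.
D2: not dominated (best mass).
D3: dominated by D2 (efficiency 59≥58, mass 113≤275, torque 36.9≥3.4).
D4: not dominated (best efficiency).
D5: dominated by D2 (efficiency 59≥57, mass 113≤797, torque 36.9≥9.6).
D6: not dominated.
D7: dominated by D2 (efficiency 59≥59, mass 113≤1591, torque 36.9≥19.8).
D8: not dominated.

D1, D2, D4, D6, D8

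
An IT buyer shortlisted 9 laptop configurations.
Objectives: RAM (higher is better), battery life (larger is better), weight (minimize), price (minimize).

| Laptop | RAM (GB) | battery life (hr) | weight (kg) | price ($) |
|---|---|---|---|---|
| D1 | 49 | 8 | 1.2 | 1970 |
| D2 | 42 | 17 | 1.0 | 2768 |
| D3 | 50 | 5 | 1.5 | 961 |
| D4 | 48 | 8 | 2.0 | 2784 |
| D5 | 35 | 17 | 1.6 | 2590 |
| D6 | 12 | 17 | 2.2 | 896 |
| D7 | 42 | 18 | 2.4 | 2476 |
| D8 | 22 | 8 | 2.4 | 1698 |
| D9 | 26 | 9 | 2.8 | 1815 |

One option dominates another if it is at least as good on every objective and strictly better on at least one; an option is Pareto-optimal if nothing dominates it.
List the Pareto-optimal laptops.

D1, D2, D3, D5, D6, D7, D8, D9

D1: not dominated.
D2: not dominated (best weight).
D3: not dominated (best RAM).
D4: dominated by D1 (RAM 49≥48, battery life 8≥8, weight 1.2≤2.0, price 1970≤2784).
D5: not dominated.
D6: not dominated (best price).
D7: not dominated (best battery life).
D8: not dominated.
D9: not dominated.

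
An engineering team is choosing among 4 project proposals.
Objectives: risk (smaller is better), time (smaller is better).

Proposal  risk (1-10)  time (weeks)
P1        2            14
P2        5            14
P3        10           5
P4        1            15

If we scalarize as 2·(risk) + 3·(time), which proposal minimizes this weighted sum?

P1: 2·2 + 3·14 = 46
P2: 2·5 + 3·14 = 52
P3: 2·10 + 3·5 = 35
P4: 2·1 + 3·15 = 47
Lowest: P3 at 35.

P3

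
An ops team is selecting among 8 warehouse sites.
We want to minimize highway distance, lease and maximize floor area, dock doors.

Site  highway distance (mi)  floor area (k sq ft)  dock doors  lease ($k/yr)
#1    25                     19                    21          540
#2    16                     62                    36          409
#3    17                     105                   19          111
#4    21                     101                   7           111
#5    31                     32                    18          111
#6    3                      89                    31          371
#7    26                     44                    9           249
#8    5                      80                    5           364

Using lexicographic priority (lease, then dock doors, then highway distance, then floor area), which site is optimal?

#3

First minimize lease: best is 111, kept {#3, #4, #5}.
Then maximize dock doors: best is 19, kept {#3}.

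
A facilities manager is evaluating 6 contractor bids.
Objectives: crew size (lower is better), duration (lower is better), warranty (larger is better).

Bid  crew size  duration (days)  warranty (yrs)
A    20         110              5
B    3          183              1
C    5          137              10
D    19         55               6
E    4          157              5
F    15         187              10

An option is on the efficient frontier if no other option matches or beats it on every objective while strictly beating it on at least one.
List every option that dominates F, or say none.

C: crew size 5≤15, duration 137≤187, warranty 10≥10 — dominates F.
Others (A, B, D, E) are each worse than F on at least one objective.

C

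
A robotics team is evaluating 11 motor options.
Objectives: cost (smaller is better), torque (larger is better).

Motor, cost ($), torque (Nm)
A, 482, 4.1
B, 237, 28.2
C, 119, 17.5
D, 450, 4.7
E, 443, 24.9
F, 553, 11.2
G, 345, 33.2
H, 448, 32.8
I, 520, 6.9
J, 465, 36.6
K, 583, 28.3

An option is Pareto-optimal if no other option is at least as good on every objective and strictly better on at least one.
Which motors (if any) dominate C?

A: worse on cost (482 vs 119).
B: worse on cost (237 vs 119).
D: worse on cost (450 vs 119).
E: worse on cost (443 vs 119).
F: worse on cost (553 vs 119).
G: worse on cost (345 vs 119).
H: worse on cost (448 vs 119).
I: worse on cost (520 vs 119).
J: worse on cost (465 vs 119).
K: worse on cost (583 vs 119).
No option dominates C.

none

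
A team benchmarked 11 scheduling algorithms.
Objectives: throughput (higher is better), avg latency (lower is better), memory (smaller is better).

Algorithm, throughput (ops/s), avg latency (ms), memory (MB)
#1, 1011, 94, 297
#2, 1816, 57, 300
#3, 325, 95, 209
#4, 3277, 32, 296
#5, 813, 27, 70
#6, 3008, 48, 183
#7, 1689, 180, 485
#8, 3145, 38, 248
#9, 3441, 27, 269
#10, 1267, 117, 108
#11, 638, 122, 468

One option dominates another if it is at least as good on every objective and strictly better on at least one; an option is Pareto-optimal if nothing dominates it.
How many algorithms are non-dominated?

#1: dominated by #4 (throughput 3277≥1011, avg latency 32≤94, memory 296≤297).
#2: dominated by #4 (throughput 3277≥1816, avg latency 32≤57, memory 296≤300).
#3: dominated by #5 (throughput 813≥325, avg latency 27≤95, memory 70≤209).
#4: dominated by #9 (throughput 3441≥3277, avg latency 27≤32, memory 269≤296).
#5: not dominated (best memory).
#6: not dominated.
#7: dominated by #2 (throughput 1816≥1689, avg latency 57≤180, memory 300≤485).
#8: not dominated.
#9: not dominated (best throughput).
#10: not dominated.
#11: dominated by #1 (throughput 1011≥638, avg latency 94≤122, memory 297≤468).
Pareto-optimal: #5, #6, #8, #9, #10 → 5.

5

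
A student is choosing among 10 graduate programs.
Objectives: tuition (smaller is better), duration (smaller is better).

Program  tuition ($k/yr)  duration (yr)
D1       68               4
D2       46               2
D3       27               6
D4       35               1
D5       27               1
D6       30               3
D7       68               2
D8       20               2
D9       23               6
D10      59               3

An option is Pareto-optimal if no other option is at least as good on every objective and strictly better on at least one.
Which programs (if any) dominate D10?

D2, D4, D5, D6, D8

D2: tuition 46≤59, duration 2≤3 — dominates D10.
D4: tuition 35≤59, duration 1≤3 — dominates D10.
D5: tuition 27≤59, duration 1≤3 — dominates D10.
D6: tuition 30≤59, duration 3≤3 — dominates D10.
D8: tuition 20≤59, duration 2≤3 — dominates D10.
Others (D1, D3, D7, D9) are each worse than D10 on at least one objective.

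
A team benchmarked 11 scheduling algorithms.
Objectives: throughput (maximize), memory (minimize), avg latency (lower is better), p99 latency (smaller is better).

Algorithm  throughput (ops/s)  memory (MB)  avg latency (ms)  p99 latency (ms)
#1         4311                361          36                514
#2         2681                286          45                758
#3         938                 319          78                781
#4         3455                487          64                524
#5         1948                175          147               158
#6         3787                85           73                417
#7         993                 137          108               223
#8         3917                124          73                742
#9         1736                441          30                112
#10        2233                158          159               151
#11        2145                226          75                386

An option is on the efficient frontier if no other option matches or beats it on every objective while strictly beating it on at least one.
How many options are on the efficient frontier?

9

#1: not dominated (best throughput).
#2: not dominated.
#3: dominated by #2 (throughput 2681≥938, memory 286≤319, avg latency 45≤78, p99 latency 758≤781).
#4: dominated by #1 (throughput 4311≥3455, memory 361≤487, avg latency 36≤64, p99 latency 514≤524).
#5: not dominated.
#6: not dominated (best memory).
#7: not dominated.
#8: not dominated.
#9: not dominated (best avg latency).
#10: not dominated.
#11: not dominated.
Pareto-optimal: #1, #2, #5, #6, #7, #8, #9, #10, #11 → 9.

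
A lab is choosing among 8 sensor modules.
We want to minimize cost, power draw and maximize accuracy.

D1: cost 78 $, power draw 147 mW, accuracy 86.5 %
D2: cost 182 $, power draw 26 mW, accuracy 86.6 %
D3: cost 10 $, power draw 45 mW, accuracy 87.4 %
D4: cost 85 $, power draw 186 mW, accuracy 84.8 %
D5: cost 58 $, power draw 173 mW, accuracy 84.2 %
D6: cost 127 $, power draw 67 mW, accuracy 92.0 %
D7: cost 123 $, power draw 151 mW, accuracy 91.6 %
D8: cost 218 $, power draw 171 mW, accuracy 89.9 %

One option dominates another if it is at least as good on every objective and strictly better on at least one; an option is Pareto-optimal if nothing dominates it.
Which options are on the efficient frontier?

D1: dominated by D3 (cost 10≤78, power draw 45≤147, accuracy 87.4≥86.5).
D2: not dominated (best power draw).
D3: not dominated (best cost).
D4: dominated by D1 (cost 78≤85, power draw 147≤186, accuracy 86.5≥84.8).
D5: dominated by D3 (cost 10≤58, power draw 45≤173, accuracy 87.4≥84.2).
D6: not dominated (best accuracy).
D7: not dominated.
D8: dominated by D6 (cost 127≤218, power draw 67≤171, accuracy 92.0≥89.9).

D2, D3, D6, D7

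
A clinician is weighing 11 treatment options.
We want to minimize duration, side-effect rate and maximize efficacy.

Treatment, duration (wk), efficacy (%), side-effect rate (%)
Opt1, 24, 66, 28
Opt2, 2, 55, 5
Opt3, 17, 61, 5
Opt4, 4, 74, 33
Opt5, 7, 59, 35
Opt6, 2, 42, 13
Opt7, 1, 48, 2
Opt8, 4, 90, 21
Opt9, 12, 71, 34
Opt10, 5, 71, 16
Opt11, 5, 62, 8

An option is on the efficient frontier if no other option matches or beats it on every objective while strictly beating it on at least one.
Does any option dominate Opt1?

Yes

Opt8 vs Opt1: duration 4≤24, efficacy 90≥66, side-effect rate 21≤28 — Opt8 is at least as good on every objective and strictly better on at least one, so Opt8 dominates Opt1.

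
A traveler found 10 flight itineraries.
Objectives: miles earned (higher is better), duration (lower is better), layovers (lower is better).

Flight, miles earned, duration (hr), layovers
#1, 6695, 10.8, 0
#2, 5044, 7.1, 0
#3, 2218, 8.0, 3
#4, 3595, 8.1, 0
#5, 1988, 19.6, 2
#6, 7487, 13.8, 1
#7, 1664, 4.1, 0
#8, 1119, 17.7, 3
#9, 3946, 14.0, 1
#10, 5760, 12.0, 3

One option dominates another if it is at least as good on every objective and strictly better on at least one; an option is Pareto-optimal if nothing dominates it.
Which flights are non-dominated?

#1: not dominated.
#2: not dominated.
#3: dominated by #2 (miles earned 5044≥2218, duration 7.1≤8.0, layovers 0≤3).
#4: dominated by #2 (miles earned 5044≥3595, duration 7.1≤8.1, layovers 0≤0).
#5: dominated by #1 (miles earned 6695≥1988, duration 10.8≤19.6, layovers 0≤2).
#6: not dominated (best miles earned).
#7: not dominated (best duration).
#8: dominated by #1 (miles earned 6695≥1119, duration 10.8≤17.7, layovers 0≤3).
#9: dominated by #1 (miles earned 6695≥3946, duration 10.8≤14.0, layovers 0≤1).
#10: dominated by #1 (miles earned 6695≥5760, duration 10.8≤12.0, layovers 0≤3).

#1, #2, #6, #7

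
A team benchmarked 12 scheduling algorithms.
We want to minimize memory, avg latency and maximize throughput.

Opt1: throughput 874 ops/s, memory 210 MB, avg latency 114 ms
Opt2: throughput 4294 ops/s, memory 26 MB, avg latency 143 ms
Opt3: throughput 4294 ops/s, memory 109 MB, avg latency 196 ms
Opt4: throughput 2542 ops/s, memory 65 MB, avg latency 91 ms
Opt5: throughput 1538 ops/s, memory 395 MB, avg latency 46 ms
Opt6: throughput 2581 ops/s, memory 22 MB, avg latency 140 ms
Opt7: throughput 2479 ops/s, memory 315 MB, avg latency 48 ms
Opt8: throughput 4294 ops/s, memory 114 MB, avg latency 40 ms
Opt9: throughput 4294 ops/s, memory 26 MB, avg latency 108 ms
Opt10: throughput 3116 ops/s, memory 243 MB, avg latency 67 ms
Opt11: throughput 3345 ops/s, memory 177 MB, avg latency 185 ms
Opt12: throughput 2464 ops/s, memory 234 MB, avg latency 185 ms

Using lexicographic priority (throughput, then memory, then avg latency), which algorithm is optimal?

First maximize throughput: best is 4294, kept {Opt2, Opt3, Opt8, Opt9}.
Then minimize memory: best is 26, kept {Opt2, Opt9}.
Then minimize avg latency: best is 108, kept {Opt9}.

Opt9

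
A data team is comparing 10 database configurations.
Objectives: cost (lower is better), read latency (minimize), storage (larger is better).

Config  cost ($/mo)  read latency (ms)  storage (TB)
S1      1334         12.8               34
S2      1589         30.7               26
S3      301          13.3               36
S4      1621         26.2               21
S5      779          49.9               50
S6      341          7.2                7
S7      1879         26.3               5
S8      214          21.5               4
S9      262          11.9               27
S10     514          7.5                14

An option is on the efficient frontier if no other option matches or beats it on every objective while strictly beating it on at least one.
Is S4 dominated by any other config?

S1 vs S4: cost 1334≤1621, read latency 12.8≤26.2, storage 34≥21 — S1 is at least as good on every objective and strictly better on at least one, so S1 dominates S4.

Yes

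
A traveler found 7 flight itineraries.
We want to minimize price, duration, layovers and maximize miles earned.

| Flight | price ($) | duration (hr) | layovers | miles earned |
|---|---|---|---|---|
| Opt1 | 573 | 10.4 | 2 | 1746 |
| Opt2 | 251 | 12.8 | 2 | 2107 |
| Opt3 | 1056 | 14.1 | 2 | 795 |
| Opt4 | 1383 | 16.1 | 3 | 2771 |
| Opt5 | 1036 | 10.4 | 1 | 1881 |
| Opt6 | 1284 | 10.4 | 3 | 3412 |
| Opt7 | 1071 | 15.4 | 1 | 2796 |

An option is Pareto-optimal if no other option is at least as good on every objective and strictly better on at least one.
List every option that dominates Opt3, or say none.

Opt1: price 573≤1056, duration 10.4≤14.1, layovers 2≤2, miles earned 1746≥795 — dominates Opt3.
Opt2: price 251≤1056, duration 12.8≤14.1, layovers 2≤2, miles earned 2107≥795 — dominates Opt3.
Opt5: price 1036≤1056, duration 10.4≤14.1, layovers 1≤2, miles earned 1881≥795 — dominates Opt3.
Others (Opt4, Opt6, Opt7) are each worse than Opt3 on at least one objective.

Opt1, Opt2, Opt5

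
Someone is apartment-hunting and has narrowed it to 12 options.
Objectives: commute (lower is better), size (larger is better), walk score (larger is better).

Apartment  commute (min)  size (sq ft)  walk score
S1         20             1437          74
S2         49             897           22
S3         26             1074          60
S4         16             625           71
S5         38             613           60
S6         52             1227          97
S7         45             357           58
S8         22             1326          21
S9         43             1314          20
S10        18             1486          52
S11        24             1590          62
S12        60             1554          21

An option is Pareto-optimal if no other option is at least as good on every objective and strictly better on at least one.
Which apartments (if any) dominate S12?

S11: commute 24≤60, size 1590≥1554, walk score 62≥21 — dominates S12.
Others (S1, S2, S3, S4, S5, S6, S7, S8, S9, S10) are each worse than S12 on at least one objective.

S11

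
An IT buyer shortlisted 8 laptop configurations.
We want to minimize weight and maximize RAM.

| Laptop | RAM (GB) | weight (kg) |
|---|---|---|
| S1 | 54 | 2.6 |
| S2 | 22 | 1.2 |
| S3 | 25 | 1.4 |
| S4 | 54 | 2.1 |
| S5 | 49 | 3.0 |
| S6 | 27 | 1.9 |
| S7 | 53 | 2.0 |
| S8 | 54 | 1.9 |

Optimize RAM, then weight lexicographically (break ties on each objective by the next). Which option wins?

S8

First maximize RAM: best is 54, kept {S1, S4, S8}.
Then minimize weight: best is 1.9, kept {S8}.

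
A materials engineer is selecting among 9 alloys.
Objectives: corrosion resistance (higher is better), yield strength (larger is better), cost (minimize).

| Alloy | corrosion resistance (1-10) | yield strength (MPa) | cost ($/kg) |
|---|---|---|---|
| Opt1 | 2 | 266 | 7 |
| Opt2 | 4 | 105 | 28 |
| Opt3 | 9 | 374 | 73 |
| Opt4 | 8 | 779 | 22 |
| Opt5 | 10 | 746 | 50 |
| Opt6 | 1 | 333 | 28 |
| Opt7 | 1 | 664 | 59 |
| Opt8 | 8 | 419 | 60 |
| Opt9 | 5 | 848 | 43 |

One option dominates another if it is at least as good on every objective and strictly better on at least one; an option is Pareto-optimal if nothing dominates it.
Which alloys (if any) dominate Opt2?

Opt4

Opt4: corrosion resistance 8≥4, yield strength 779≥105, cost 22≤28 — dominates Opt2.
Others (Opt1, Opt3, Opt5, Opt6, Opt7, Opt8, Opt9) are each worse than Opt2 on at least one objective.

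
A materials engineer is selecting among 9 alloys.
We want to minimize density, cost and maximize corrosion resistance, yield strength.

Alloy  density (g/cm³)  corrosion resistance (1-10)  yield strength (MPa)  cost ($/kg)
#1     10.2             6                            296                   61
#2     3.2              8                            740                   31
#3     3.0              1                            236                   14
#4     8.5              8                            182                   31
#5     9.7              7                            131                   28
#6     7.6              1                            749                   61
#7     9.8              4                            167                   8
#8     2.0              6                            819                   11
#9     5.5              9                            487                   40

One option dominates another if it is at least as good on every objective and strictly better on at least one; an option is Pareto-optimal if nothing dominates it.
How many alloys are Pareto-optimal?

#1: dominated by #2 (density 3.2≤10.2, corrosion resistance 8≥6, yield strength 740≥296, cost 31≤61).
#2: not dominated.
#3: dominated by #8 (density 2.0≤3.0, corrosion resistance 6≥1, yield strength 819≥236, cost 11≤14).
#4: dominated by #2 (density 3.2≤8.5, corrosion resistance 8≥8, yield strength 740≥182, cost 31≤31).
#5: not dominated.
#6: dominated by #8 (density 2.0≤7.6, corrosion resistance 6≥1, yield strength 819≥749, cost 11≤61).
#7: not dominated (best cost).
#8: not dominated (best density).
#9: not dominated (best corrosion resistance).
Pareto-optimal: #2, #5, #7, #8, #9 → 5.

5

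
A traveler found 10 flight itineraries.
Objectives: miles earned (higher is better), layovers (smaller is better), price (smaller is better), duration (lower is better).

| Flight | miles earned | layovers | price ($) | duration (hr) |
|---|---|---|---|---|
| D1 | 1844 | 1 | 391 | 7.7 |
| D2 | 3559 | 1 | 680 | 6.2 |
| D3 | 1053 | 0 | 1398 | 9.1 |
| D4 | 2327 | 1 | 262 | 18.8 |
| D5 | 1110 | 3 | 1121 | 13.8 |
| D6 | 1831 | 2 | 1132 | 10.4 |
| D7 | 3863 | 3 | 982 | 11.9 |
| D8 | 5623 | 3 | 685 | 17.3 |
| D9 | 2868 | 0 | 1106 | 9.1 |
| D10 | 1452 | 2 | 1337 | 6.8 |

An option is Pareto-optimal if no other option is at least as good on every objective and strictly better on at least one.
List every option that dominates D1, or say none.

none

D2: worse on price (680 vs 391).
D3: worse on miles earned (1053 vs 1844).
D4: worse on duration (18.8 vs 7.7).
D5: worse on miles earned (1110 vs 1844).
D6: worse on miles earned (1831 vs 1844).
D7: worse on layovers (3 vs 1).
D8: worse on layovers (3 vs 1).
D9: worse on price (1106 vs 391).
D10: worse on miles earned (1452 vs 1844).
No option dominates D1.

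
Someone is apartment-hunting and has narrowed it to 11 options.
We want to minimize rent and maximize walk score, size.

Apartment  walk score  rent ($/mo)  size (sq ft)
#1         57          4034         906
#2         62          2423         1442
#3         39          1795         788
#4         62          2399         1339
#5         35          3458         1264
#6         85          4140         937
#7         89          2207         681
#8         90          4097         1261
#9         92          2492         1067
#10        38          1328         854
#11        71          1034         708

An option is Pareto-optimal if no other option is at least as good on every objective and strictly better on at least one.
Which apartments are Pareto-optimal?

#2, #3, #4, #7, #8, #9, #10, #11

#1: dominated by #2 (walk score 62≥57, rent 2423≤4034, size 1442≥906).
#2: not dominated (best size).
#3: not dominated.
#4: not dominated.
#5: dominated by #2 (walk score 62≥35, rent 2423≤3458, size 1442≥1264).
#6: dominated by #8 (walk score 90≥85, rent 4097≤4140, size 1261≥937).
#7: not dominated.
#8: not dominated.
#9: not dominated (best walk score).
#10: not dominated.
#11: not dominated (best rent).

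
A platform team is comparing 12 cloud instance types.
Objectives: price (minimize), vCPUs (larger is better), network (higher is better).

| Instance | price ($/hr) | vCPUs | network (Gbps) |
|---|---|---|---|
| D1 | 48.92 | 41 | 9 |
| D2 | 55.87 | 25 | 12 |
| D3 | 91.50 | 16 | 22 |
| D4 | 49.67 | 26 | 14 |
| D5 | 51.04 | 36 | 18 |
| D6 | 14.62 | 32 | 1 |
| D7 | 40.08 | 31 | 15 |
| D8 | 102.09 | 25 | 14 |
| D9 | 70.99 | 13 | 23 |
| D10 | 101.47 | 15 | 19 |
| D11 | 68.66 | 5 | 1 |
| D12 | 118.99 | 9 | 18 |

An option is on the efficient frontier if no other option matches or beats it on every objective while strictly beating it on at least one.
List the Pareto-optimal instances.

D1, D3, D5, D6, D7, D9

D1: not dominated (best vCPUs).
D2: dominated by D4 (price 49.67≤55.87, vCPUs 26≥25, network 14≥12).
D3: not dominated.
D4: dominated by D7 (price 40.08≤49.67, vCPUs 31≥26, network 15≥14).
D5: not dominated.
D6: not dominated (best price).
D7: not dominated.
D8: dominated by D4 (price 49.67≤102.09, vCPUs 26≥25, network 14≥14).
D9: not dominated (best network).
D10: dominated by D3 (price 91.50≤101.47, vCPUs 16≥15, network 22≥19).
D11: dominated by D1 (price 48.92≤68.66, vCPUs 41≥5, network 9≥1).
D12: dominated by D3 (price 91.50≤118.99, vCPUs 16≥9, network 22≥18).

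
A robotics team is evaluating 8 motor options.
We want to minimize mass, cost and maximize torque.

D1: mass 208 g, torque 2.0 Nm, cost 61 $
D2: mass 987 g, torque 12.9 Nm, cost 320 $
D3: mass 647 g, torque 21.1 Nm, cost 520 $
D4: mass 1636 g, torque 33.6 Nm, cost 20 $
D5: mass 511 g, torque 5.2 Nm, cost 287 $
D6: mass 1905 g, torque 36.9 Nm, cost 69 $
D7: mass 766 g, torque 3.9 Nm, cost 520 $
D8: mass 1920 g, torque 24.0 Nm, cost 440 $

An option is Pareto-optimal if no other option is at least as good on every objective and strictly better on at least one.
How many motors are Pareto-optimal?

6

D1: not dominated (best mass).
D2: not dominated.
D3: not dominated.
D4: not dominated (best cost).
D5: not dominated.
D6: not dominated (best torque).
D7: dominated by D3 (mass 647≤766, torque 21.1≥3.9, cost 520≤520).
D8: dominated by D4 (mass 1636≤1920, torque 33.6≥24.0, cost 20≤440).
Pareto-optimal: D1, D2, D3, D4, D5, D6 → 6.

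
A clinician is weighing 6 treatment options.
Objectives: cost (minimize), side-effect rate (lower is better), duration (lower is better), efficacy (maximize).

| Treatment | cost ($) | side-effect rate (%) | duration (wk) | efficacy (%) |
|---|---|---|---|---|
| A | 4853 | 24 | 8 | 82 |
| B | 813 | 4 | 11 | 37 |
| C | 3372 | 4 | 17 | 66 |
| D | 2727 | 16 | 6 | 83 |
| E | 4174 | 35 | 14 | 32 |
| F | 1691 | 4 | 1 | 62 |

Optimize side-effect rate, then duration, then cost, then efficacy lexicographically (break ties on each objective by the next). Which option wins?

First minimize side-effect rate: best is 4, kept {B, C, F}.
Then minimize duration: best is 1, kept {F}.

F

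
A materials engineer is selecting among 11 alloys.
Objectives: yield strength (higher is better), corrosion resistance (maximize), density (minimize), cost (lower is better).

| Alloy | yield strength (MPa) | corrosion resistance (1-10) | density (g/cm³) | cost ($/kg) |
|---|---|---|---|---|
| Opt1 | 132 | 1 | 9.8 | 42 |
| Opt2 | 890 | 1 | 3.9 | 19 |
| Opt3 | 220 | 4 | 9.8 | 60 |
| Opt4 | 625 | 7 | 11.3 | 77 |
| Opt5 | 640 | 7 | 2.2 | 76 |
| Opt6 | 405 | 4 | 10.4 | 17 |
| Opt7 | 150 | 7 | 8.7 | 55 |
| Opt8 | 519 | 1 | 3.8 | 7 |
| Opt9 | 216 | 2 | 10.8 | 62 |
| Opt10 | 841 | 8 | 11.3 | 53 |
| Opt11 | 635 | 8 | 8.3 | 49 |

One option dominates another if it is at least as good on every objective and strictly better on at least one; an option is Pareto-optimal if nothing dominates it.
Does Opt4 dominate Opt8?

No

Opt4 vs Opt8: Opt4 is worse on density (11.3 vs 3.8), so it does not dominate Opt8.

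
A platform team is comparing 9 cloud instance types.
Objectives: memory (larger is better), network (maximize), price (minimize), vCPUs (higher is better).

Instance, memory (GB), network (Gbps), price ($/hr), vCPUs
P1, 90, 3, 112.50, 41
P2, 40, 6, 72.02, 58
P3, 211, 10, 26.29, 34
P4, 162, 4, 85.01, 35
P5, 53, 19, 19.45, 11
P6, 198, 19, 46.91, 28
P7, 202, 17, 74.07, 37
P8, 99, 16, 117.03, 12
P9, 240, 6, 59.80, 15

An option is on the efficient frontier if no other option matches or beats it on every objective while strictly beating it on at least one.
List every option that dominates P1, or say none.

P2: worse on memory (40 vs 90).
P3: worse on vCPUs (34 vs 41).
P4: worse on vCPUs (35 vs 41).
P5: worse on memory (53 vs 90).
P6: worse on vCPUs (28 vs 41).
P7: worse on vCPUs (37 vs 41).
P8: worse on price (117.03 vs 112.50).
P9: worse on vCPUs (15 vs 41).
No option dominates P1.

none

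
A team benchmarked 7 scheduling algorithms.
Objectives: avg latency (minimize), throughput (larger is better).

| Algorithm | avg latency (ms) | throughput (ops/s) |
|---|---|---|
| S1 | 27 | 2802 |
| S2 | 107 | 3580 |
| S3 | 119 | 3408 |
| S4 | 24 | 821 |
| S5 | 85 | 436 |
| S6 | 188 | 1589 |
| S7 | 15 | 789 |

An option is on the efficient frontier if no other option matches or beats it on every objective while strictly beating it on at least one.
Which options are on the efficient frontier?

S1, S2, S4, S7

S1: not dominated.
S2: not dominated (best throughput).
S3: dominated by S2 (avg latency 107≤119, throughput 3580≥3408).
S4: not dominated.
S5: dominated by S1 (avg latency 27≤85, throughput 2802≥436).
S6: dominated by S1 (avg latency 27≤188, throughput 2802≥1589).
S7: not dominated (best avg latency).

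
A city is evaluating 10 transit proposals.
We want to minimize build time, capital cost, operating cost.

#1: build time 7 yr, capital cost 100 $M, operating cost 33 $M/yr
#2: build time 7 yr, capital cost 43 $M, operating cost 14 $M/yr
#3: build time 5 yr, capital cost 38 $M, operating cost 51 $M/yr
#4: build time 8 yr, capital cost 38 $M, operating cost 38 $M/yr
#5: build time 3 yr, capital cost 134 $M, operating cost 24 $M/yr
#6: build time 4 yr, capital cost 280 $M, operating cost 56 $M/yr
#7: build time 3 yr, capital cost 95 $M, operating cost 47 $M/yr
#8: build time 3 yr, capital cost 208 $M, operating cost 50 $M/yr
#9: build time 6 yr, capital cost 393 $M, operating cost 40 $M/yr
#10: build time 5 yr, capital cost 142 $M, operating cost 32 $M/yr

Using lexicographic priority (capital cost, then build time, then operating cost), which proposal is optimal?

#3

First minimize capital cost: best is 38, kept {#3, #4}.
Then minimize build time: best is 5, kept {#3}.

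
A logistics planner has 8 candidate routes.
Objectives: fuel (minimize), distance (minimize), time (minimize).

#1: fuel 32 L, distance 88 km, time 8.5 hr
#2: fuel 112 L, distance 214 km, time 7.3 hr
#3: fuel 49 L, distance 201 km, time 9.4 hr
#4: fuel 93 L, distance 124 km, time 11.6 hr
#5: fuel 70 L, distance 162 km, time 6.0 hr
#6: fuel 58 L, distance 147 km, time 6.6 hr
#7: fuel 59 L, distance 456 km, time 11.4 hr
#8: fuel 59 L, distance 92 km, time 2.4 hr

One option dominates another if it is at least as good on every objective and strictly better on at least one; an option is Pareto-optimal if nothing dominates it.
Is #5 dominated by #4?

No

#4 vs #5: #4 is worse on fuel (93 vs 70), so it does not dominate #5.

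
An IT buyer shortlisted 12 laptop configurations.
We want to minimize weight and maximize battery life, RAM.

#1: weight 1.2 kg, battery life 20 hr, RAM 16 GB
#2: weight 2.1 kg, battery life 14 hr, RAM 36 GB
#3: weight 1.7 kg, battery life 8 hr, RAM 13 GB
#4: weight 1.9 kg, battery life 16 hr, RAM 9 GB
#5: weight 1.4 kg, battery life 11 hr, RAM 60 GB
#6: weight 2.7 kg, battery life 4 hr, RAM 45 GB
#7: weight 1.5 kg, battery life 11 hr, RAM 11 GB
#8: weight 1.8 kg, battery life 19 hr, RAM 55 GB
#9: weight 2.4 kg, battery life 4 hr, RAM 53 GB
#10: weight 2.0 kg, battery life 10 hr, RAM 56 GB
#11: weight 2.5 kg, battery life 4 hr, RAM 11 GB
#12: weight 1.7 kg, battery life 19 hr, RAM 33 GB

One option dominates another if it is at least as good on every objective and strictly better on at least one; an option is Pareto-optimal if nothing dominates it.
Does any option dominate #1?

#2: worse on weight (2.1 vs 1.2).
#3: worse on weight (1.7 vs 1.2).
#4: worse on weight (1.9 vs 1.2).
#5: worse on weight (1.4 vs 1.2).
#6: worse on weight (2.7 vs 1.2).
#7: worse on weight (1.5 vs 1.2).
#8: worse on weight (1.8 vs 1.2).
#9: worse on weight (2.4 vs 1.2).
#10: worse on weight (2.0 vs 1.2).
#11: worse on weight (2.5 vs 1.2).
#12: worse on weight (1.7 vs 1.2).
No option is at least as good as #1 on every objective and strictly better on one.

No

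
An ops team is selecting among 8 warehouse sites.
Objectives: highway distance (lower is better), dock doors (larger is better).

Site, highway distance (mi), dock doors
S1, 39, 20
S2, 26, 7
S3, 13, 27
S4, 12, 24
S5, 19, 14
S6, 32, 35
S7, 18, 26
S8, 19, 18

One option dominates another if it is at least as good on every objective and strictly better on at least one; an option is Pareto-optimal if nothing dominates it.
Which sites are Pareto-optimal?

S1: dominated by S3 (highway distance 13≤39, dock doors 27≥20).
S2: dominated by S3 (highway distance 13≤26, dock doors 27≥7).
S3: not dominated.
S4: not dominated (best highway distance).
S5: dominated by S3 (highway distance 13≤19, dock doors 27≥14).
S6: not dominated (best dock doors).
S7: dominated by S3 (highway distance 13≤18, dock doors 27≥26).
S8: dominated by S3 (highway distance 13≤19, dock doors 27≥18).

S3, S4, S6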